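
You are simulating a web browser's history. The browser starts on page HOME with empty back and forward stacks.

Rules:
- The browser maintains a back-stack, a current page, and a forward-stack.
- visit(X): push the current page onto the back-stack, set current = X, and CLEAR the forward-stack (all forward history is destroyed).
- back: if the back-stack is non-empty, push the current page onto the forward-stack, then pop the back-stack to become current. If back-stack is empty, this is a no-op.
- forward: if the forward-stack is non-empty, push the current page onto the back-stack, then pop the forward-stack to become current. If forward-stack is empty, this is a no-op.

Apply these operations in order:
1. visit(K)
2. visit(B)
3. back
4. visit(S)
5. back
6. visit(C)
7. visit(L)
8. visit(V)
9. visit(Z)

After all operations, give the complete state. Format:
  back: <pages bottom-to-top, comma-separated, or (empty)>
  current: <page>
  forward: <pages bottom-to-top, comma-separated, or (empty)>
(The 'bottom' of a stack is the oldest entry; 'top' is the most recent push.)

Answer: back: HOME,K,C,L,V
current: Z
forward: (empty)

Derivation:
After 1 (visit(K)): cur=K back=1 fwd=0
After 2 (visit(B)): cur=B back=2 fwd=0
After 3 (back): cur=K back=1 fwd=1
After 4 (visit(S)): cur=S back=2 fwd=0
After 5 (back): cur=K back=1 fwd=1
After 6 (visit(C)): cur=C back=2 fwd=0
After 7 (visit(L)): cur=L back=3 fwd=0
After 8 (visit(V)): cur=V back=4 fwd=0
After 9 (visit(Z)): cur=Z back=5 fwd=0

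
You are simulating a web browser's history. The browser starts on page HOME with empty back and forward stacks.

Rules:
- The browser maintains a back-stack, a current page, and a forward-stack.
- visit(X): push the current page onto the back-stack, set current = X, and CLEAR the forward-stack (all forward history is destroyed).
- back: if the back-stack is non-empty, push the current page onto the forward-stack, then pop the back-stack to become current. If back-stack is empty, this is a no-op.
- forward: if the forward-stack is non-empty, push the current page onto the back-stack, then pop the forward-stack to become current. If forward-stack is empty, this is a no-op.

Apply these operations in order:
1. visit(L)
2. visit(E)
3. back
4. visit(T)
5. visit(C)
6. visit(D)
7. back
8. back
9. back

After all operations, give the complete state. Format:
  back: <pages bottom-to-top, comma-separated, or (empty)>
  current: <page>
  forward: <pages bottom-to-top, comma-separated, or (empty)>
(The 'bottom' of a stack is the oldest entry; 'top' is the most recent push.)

After 1 (visit(L)): cur=L back=1 fwd=0
After 2 (visit(E)): cur=E back=2 fwd=0
After 3 (back): cur=L back=1 fwd=1
After 4 (visit(T)): cur=T back=2 fwd=0
After 5 (visit(C)): cur=C back=3 fwd=0
After 6 (visit(D)): cur=D back=4 fwd=0
After 7 (back): cur=C back=3 fwd=1
After 8 (back): cur=T back=2 fwd=2
After 9 (back): cur=L back=1 fwd=3

Answer: back: HOME
current: L
forward: D,C,T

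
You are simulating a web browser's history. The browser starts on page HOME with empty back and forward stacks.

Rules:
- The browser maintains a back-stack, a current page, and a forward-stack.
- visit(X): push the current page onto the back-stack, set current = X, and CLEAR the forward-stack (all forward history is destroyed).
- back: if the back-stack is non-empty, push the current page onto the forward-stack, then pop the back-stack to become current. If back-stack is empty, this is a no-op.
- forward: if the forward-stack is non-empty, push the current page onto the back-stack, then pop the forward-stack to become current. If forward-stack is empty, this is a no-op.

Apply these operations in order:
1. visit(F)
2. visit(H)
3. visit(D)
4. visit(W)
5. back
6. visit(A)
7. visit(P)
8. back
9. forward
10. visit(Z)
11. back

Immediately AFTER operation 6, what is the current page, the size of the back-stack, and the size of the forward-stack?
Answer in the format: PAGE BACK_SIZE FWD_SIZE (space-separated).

After 1 (visit(F)): cur=F back=1 fwd=0
After 2 (visit(H)): cur=H back=2 fwd=0
After 3 (visit(D)): cur=D back=3 fwd=0
After 4 (visit(W)): cur=W back=4 fwd=0
After 5 (back): cur=D back=3 fwd=1
After 6 (visit(A)): cur=A back=4 fwd=0

A 4 0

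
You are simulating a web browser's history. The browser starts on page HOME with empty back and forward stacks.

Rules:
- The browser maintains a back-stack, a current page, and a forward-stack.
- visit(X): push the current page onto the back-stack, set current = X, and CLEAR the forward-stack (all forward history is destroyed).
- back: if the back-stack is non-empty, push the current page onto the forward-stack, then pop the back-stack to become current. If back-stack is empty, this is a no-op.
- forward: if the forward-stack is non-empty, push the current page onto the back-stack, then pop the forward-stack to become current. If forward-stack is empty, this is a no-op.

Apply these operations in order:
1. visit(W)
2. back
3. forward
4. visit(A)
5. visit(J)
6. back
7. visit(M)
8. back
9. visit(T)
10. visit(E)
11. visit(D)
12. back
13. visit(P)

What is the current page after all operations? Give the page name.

Answer: P

Derivation:
After 1 (visit(W)): cur=W back=1 fwd=0
After 2 (back): cur=HOME back=0 fwd=1
After 3 (forward): cur=W back=1 fwd=0
After 4 (visit(A)): cur=A back=2 fwd=0
After 5 (visit(J)): cur=J back=3 fwd=0
After 6 (back): cur=A back=2 fwd=1
After 7 (visit(M)): cur=M back=3 fwd=0
After 8 (back): cur=A back=2 fwd=1
After 9 (visit(T)): cur=T back=3 fwd=0
After 10 (visit(E)): cur=E back=4 fwd=0
After 11 (visit(D)): cur=D back=5 fwd=0
After 12 (back): cur=E back=4 fwd=1
After 13 (visit(P)): cur=P back=5 fwd=0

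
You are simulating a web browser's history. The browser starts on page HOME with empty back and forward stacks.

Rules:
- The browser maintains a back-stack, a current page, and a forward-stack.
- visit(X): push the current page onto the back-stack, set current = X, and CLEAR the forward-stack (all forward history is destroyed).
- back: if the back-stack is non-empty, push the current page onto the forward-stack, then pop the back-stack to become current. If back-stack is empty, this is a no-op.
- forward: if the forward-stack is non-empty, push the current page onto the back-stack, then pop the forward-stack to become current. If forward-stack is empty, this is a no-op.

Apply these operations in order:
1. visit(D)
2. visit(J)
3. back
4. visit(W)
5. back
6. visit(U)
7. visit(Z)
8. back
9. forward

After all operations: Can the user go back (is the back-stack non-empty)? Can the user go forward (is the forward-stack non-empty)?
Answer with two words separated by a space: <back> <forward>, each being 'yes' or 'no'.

Answer: yes no

Derivation:
After 1 (visit(D)): cur=D back=1 fwd=0
After 2 (visit(J)): cur=J back=2 fwd=0
After 3 (back): cur=D back=1 fwd=1
After 4 (visit(W)): cur=W back=2 fwd=0
After 5 (back): cur=D back=1 fwd=1
After 6 (visit(U)): cur=U back=2 fwd=0
After 7 (visit(Z)): cur=Z back=3 fwd=0
After 8 (back): cur=U back=2 fwd=1
After 9 (forward): cur=Z back=3 fwd=0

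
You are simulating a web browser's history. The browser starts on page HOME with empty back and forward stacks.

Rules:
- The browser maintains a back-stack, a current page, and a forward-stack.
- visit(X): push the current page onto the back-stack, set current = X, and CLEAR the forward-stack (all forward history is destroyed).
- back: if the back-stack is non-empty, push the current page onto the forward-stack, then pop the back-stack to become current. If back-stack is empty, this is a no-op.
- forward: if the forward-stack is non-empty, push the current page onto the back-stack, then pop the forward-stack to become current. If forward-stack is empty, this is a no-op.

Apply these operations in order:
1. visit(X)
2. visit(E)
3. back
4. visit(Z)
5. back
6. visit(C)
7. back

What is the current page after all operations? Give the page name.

Answer: X

Derivation:
After 1 (visit(X)): cur=X back=1 fwd=0
After 2 (visit(E)): cur=E back=2 fwd=0
After 3 (back): cur=X back=1 fwd=1
After 4 (visit(Z)): cur=Z back=2 fwd=0
After 5 (back): cur=X back=1 fwd=1
After 6 (visit(C)): cur=C back=2 fwd=0
After 7 (back): cur=X back=1 fwd=1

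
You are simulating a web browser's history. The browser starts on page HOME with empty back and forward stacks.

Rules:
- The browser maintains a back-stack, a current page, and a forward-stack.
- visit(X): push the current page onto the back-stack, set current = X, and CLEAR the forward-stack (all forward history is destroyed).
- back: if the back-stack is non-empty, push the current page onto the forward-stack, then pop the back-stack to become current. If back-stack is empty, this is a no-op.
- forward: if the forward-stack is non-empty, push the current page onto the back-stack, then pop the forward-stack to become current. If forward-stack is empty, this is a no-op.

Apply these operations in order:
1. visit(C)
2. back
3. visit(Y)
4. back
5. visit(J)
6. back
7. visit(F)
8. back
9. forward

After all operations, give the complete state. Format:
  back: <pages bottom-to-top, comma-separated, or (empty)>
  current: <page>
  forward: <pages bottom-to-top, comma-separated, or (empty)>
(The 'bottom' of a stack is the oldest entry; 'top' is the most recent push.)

Answer: back: HOME
current: F
forward: (empty)

Derivation:
After 1 (visit(C)): cur=C back=1 fwd=0
After 2 (back): cur=HOME back=0 fwd=1
After 3 (visit(Y)): cur=Y back=1 fwd=0
After 4 (back): cur=HOME back=0 fwd=1
After 5 (visit(J)): cur=J back=1 fwd=0
After 6 (back): cur=HOME back=0 fwd=1
After 7 (visit(F)): cur=F back=1 fwd=0
After 8 (back): cur=HOME back=0 fwd=1
After 9 (forward): cur=F back=1 fwd=0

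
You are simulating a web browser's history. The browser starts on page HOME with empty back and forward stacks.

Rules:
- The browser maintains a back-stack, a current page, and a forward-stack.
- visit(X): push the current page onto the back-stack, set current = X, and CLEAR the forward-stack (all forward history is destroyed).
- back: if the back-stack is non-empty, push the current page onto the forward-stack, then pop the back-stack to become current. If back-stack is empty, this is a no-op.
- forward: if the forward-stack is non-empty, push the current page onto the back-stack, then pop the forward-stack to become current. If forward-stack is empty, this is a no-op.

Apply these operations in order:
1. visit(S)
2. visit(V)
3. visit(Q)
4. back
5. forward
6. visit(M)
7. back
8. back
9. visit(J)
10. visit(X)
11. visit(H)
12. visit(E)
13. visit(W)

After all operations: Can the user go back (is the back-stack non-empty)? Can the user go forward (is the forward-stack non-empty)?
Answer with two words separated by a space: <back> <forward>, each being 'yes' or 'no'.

After 1 (visit(S)): cur=S back=1 fwd=0
After 2 (visit(V)): cur=V back=2 fwd=0
After 3 (visit(Q)): cur=Q back=3 fwd=0
After 4 (back): cur=V back=2 fwd=1
After 5 (forward): cur=Q back=3 fwd=0
After 6 (visit(M)): cur=M back=4 fwd=0
After 7 (back): cur=Q back=3 fwd=1
After 8 (back): cur=V back=2 fwd=2
After 9 (visit(J)): cur=J back=3 fwd=0
After 10 (visit(X)): cur=X back=4 fwd=0
After 11 (visit(H)): cur=H back=5 fwd=0
After 12 (visit(E)): cur=E back=6 fwd=0
After 13 (visit(W)): cur=W back=7 fwd=0

Answer: yes no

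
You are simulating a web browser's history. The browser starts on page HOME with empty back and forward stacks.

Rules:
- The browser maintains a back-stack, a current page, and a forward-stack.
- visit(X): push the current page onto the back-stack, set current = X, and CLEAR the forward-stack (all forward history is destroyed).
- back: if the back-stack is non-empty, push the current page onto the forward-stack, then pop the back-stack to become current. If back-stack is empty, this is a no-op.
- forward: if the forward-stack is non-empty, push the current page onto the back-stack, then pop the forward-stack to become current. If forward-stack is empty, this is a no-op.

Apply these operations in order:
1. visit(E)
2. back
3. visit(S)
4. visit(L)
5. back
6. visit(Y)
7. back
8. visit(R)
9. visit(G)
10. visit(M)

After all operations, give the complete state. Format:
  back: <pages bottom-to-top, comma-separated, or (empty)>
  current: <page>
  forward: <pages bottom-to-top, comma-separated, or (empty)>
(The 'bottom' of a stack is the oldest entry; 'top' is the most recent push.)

After 1 (visit(E)): cur=E back=1 fwd=0
After 2 (back): cur=HOME back=0 fwd=1
After 3 (visit(S)): cur=S back=1 fwd=0
After 4 (visit(L)): cur=L back=2 fwd=0
After 5 (back): cur=S back=1 fwd=1
After 6 (visit(Y)): cur=Y back=2 fwd=0
After 7 (back): cur=S back=1 fwd=1
After 8 (visit(R)): cur=R back=2 fwd=0
After 9 (visit(G)): cur=G back=3 fwd=0
After 10 (visit(M)): cur=M back=4 fwd=0

Answer: back: HOME,S,R,G
current: M
forward: (empty)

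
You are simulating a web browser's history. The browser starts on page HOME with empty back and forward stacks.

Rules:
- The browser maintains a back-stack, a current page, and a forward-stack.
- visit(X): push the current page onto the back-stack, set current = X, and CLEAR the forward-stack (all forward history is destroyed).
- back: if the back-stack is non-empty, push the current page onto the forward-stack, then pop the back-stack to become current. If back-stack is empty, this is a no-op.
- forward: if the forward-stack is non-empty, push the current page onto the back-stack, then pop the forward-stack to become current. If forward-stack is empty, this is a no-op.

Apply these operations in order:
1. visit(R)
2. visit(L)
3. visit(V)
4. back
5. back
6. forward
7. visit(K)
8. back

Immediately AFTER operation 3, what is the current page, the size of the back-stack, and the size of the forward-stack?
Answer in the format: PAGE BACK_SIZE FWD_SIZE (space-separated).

After 1 (visit(R)): cur=R back=1 fwd=0
After 2 (visit(L)): cur=L back=2 fwd=0
After 3 (visit(V)): cur=V back=3 fwd=0

V 3 0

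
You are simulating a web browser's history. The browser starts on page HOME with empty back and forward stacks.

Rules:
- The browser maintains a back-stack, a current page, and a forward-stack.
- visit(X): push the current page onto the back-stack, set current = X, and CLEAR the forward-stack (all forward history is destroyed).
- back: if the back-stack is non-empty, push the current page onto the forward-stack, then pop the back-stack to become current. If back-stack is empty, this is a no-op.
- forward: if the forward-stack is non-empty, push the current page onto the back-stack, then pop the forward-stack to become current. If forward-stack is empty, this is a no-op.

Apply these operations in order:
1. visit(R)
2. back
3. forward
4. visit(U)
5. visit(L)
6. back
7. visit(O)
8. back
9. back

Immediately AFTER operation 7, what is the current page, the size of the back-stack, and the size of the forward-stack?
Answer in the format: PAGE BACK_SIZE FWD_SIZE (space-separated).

After 1 (visit(R)): cur=R back=1 fwd=0
After 2 (back): cur=HOME back=0 fwd=1
After 3 (forward): cur=R back=1 fwd=0
After 4 (visit(U)): cur=U back=2 fwd=0
After 5 (visit(L)): cur=L back=3 fwd=0
After 6 (back): cur=U back=2 fwd=1
After 7 (visit(O)): cur=O back=3 fwd=0

O 3 0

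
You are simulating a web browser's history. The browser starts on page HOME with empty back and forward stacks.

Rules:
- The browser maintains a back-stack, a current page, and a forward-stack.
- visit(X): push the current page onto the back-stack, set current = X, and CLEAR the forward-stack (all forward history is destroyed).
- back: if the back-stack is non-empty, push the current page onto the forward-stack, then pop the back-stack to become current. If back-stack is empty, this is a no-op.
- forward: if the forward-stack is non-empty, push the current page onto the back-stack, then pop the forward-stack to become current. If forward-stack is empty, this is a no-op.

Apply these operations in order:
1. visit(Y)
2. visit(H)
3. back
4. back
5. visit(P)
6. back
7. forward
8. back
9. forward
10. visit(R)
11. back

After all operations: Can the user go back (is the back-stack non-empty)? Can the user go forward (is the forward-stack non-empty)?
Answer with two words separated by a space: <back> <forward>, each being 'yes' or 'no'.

After 1 (visit(Y)): cur=Y back=1 fwd=0
After 2 (visit(H)): cur=H back=2 fwd=0
After 3 (back): cur=Y back=1 fwd=1
After 4 (back): cur=HOME back=0 fwd=2
After 5 (visit(P)): cur=P back=1 fwd=0
After 6 (back): cur=HOME back=0 fwd=1
After 7 (forward): cur=P back=1 fwd=0
After 8 (back): cur=HOME back=0 fwd=1
After 9 (forward): cur=P back=1 fwd=0
After 10 (visit(R)): cur=R back=2 fwd=0
After 11 (back): cur=P back=1 fwd=1

Answer: yes yes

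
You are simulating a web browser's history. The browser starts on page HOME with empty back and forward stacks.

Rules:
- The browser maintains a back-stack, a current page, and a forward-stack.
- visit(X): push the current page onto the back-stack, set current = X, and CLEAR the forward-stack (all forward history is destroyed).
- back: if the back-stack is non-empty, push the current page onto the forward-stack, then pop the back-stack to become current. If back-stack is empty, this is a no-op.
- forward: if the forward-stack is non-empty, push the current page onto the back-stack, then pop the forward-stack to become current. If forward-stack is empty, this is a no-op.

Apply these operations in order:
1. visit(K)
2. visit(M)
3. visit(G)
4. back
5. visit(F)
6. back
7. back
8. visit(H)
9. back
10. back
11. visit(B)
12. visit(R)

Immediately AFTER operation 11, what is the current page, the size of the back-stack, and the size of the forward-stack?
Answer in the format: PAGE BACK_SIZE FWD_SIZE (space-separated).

After 1 (visit(K)): cur=K back=1 fwd=0
After 2 (visit(M)): cur=M back=2 fwd=0
After 3 (visit(G)): cur=G back=3 fwd=0
After 4 (back): cur=M back=2 fwd=1
After 5 (visit(F)): cur=F back=3 fwd=0
After 6 (back): cur=M back=2 fwd=1
After 7 (back): cur=K back=1 fwd=2
After 8 (visit(H)): cur=H back=2 fwd=0
After 9 (back): cur=K back=1 fwd=1
After 10 (back): cur=HOME back=0 fwd=2
After 11 (visit(B)): cur=B back=1 fwd=0

B 1 0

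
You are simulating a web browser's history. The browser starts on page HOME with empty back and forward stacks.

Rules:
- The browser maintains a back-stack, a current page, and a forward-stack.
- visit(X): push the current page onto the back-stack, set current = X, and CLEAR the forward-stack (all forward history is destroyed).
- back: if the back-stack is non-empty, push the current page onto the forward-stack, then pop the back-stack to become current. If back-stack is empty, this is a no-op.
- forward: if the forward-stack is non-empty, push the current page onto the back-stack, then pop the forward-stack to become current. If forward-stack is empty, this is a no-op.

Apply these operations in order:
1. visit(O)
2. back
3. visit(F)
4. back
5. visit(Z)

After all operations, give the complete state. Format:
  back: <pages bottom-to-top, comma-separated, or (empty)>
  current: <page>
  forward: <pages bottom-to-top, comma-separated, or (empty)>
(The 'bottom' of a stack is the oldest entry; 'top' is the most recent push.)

After 1 (visit(O)): cur=O back=1 fwd=0
After 2 (back): cur=HOME back=0 fwd=1
After 3 (visit(F)): cur=F back=1 fwd=0
After 4 (back): cur=HOME back=0 fwd=1
After 5 (visit(Z)): cur=Z back=1 fwd=0

Answer: back: HOME
current: Z
forward: (empty)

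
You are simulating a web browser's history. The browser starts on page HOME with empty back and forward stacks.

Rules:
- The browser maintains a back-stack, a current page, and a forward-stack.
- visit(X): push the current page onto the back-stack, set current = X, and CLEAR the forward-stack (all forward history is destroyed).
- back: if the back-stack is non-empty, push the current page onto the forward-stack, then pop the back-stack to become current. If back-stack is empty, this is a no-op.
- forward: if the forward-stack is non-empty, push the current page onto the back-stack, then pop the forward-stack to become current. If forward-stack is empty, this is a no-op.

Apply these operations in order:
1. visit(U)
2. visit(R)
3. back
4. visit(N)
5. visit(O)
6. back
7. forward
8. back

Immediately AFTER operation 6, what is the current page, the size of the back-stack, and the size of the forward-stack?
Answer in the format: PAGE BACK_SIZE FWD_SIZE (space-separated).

After 1 (visit(U)): cur=U back=1 fwd=0
After 2 (visit(R)): cur=R back=2 fwd=0
After 3 (back): cur=U back=1 fwd=1
After 4 (visit(N)): cur=N back=2 fwd=0
After 5 (visit(O)): cur=O back=3 fwd=0
After 6 (back): cur=N back=2 fwd=1

N 2 1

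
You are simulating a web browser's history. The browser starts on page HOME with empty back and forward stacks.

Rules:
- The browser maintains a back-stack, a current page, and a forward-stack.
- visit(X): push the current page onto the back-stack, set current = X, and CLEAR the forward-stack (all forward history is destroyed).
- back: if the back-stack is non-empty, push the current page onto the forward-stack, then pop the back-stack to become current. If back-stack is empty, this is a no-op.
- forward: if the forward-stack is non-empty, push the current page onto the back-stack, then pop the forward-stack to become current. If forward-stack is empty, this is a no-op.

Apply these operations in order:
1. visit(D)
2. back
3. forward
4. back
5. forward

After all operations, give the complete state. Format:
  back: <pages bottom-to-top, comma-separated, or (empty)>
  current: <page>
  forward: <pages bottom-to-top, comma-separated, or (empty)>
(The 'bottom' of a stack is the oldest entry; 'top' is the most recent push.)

After 1 (visit(D)): cur=D back=1 fwd=0
After 2 (back): cur=HOME back=0 fwd=1
After 3 (forward): cur=D back=1 fwd=0
After 4 (back): cur=HOME back=0 fwd=1
After 5 (forward): cur=D back=1 fwd=0

Answer: back: HOME
current: D
forward: (empty)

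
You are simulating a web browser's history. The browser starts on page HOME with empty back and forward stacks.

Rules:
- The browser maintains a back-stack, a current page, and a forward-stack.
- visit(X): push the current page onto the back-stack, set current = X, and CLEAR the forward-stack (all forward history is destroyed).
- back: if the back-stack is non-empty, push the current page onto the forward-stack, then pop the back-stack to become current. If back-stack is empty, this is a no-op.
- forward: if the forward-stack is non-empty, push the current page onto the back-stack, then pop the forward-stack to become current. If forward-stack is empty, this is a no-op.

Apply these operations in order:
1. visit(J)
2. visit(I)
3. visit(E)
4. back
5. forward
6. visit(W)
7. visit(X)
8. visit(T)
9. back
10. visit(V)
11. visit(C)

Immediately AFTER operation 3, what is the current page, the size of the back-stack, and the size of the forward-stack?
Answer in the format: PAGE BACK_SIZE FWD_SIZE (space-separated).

After 1 (visit(J)): cur=J back=1 fwd=0
After 2 (visit(I)): cur=I back=2 fwd=0
After 3 (visit(E)): cur=E back=3 fwd=0

E 3 0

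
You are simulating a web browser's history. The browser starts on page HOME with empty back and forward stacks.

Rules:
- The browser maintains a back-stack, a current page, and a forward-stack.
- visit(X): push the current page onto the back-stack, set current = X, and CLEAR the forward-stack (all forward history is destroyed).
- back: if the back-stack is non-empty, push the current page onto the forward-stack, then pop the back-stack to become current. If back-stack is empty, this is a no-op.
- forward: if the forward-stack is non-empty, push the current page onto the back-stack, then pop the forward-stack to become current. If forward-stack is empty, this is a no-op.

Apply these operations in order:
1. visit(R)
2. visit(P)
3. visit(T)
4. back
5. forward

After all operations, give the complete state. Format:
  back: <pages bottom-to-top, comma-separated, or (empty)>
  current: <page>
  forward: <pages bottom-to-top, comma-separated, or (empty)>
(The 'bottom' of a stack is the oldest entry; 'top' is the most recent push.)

Answer: back: HOME,R,P
current: T
forward: (empty)

Derivation:
After 1 (visit(R)): cur=R back=1 fwd=0
After 2 (visit(P)): cur=P back=2 fwd=0
After 3 (visit(T)): cur=T back=3 fwd=0
After 4 (back): cur=P back=2 fwd=1
After 5 (forward): cur=T back=3 fwd=0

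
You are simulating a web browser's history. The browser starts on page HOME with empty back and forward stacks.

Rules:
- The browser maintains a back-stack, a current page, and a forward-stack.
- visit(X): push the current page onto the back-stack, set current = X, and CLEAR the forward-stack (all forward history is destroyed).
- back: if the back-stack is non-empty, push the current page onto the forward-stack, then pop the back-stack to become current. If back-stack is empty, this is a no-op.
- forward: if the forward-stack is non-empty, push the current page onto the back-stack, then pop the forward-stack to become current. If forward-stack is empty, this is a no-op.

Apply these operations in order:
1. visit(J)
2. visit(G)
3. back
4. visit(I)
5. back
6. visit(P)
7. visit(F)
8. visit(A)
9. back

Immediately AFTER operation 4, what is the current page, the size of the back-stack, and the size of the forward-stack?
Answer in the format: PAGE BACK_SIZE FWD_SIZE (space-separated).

After 1 (visit(J)): cur=J back=1 fwd=0
After 2 (visit(G)): cur=G back=2 fwd=0
After 3 (back): cur=J back=1 fwd=1
After 4 (visit(I)): cur=I back=2 fwd=0

I 2 0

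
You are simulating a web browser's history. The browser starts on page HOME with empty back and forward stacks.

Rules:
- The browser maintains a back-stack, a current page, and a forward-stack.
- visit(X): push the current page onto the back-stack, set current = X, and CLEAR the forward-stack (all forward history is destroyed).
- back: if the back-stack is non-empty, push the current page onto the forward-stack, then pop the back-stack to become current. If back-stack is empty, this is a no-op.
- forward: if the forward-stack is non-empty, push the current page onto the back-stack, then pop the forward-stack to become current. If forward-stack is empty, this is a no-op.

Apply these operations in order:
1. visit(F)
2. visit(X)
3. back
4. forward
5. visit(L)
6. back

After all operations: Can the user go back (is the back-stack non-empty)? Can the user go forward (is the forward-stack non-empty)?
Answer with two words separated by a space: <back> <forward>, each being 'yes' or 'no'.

After 1 (visit(F)): cur=F back=1 fwd=0
After 2 (visit(X)): cur=X back=2 fwd=0
After 3 (back): cur=F back=1 fwd=1
After 4 (forward): cur=X back=2 fwd=0
After 5 (visit(L)): cur=L back=3 fwd=0
After 6 (back): cur=X back=2 fwd=1

Answer: yes yes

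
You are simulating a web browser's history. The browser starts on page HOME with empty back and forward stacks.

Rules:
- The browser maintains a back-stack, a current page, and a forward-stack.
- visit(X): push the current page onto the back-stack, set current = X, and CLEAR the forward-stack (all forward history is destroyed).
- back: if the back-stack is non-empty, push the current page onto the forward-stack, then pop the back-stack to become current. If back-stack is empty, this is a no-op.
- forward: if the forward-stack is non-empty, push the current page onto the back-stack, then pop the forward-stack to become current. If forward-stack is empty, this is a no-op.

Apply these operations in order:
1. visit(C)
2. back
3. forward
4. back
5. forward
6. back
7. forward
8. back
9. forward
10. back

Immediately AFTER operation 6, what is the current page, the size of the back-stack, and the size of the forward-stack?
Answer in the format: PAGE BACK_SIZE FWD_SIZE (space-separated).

After 1 (visit(C)): cur=C back=1 fwd=0
After 2 (back): cur=HOME back=0 fwd=1
After 3 (forward): cur=C back=1 fwd=0
After 4 (back): cur=HOME back=0 fwd=1
After 5 (forward): cur=C back=1 fwd=0
After 6 (back): cur=HOME back=0 fwd=1

HOME 0 1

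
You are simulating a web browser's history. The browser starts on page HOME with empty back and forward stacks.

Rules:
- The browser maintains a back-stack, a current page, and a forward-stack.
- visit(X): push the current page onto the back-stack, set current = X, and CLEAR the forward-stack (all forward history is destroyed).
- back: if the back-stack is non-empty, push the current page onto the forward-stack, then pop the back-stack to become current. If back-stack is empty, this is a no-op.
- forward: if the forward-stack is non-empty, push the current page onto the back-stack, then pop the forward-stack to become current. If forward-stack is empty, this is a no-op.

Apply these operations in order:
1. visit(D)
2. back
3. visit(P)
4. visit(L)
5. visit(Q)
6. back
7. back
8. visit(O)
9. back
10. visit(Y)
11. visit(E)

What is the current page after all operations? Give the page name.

After 1 (visit(D)): cur=D back=1 fwd=0
After 2 (back): cur=HOME back=0 fwd=1
After 3 (visit(P)): cur=P back=1 fwd=0
After 4 (visit(L)): cur=L back=2 fwd=0
After 5 (visit(Q)): cur=Q back=3 fwd=0
After 6 (back): cur=L back=2 fwd=1
After 7 (back): cur=P back=1 fwd=2
After 8 (visit(O)): cur=O back=2 fwd=0
After 9 (back): cur=P back=1 fwd=1
After 10 (visit(Y)): cur=Y back=2 fwd=0
After 11 (visit(E)): cur=E back=3 fwd=0

Answer: E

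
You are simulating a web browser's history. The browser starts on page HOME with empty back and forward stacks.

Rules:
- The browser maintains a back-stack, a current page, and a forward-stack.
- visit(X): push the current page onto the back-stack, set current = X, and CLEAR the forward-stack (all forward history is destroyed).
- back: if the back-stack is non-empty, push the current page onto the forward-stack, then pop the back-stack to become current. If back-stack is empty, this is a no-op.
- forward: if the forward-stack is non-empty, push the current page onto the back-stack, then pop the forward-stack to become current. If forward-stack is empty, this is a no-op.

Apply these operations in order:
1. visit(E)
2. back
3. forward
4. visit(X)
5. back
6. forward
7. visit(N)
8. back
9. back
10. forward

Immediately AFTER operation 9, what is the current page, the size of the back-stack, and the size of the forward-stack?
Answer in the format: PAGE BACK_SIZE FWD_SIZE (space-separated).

After 1 (visit(E)): cur=E back=1 fwd=0
After 2 (back): cur=HOME back=0 fwd=1
After 3 (forward): cur=E back=1 fwd=0
After 4 (visit(X)): cur=X back=2 fwd=0
After 5 (back): cur=E back=1 fwd=1
After 6 (forward): cur=X back=2 fwd=0
After 7 (visit(N)): cur=N back=3 fwd=0
After 8 (back): cur=X back=2 fwd=1
After 9 (back): cur=E back=1 fwd=2

E 1 2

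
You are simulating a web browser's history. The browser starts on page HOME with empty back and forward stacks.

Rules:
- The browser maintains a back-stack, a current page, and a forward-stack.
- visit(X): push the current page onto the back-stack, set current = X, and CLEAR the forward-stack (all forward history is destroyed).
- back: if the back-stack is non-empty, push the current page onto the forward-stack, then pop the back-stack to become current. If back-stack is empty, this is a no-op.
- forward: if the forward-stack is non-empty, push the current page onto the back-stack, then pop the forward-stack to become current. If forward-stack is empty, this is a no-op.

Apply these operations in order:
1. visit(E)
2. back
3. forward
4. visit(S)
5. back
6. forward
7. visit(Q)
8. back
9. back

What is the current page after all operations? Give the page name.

After 1 (visit(E)): cur=E back=1 fwd=0
After 2 (back): cur=HOME back=0 fwd=1
After 3 (forward): cur=E back=1 fwd=0
After 4 (visit(S)): cur=S back=2 fwd=0
After 5 (back): cur=E back=1 fwd=1
After 6 (forward): cur=S back=2 fwd=0
After 7 (visit(Q)): cur=Q back=3 fwd=0
After 8 (back): cur=S back=2 fwd=1
After 9 (back): cur=E back=1 fwd=2

Answer: E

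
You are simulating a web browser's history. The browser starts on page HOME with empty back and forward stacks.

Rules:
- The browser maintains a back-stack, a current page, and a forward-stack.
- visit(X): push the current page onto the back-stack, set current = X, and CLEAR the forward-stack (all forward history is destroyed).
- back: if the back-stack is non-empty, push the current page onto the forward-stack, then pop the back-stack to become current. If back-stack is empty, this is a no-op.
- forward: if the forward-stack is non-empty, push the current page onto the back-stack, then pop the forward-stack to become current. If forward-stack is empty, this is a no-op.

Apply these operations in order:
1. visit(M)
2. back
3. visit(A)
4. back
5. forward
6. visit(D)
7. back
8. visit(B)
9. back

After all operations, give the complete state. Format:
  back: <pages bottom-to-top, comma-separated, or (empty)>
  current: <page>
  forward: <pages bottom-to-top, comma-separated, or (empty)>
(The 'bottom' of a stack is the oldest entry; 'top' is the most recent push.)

Answer: back: HOME
current: A
forward: B

Derivation:
After 1 (visit(M)): cur=M back=1 fwd=0
After 2 (back): cur=HOME back=0 fwd=1
After 3 (visit(A)): cur=A back=1 fwd=0
After 4 (back): cur=HOME back=0 fwd=1
After 5 (forward): cur=A back=1 fwd=0
After 6 (visit(D)): cur=D back=2 fwd=0
After 7 (back): cur=A back=1 fwd=1
After 8 (visit(B)): cur=B back=2 fwd=0
After 9 (back): cur=A back=1 fwd=1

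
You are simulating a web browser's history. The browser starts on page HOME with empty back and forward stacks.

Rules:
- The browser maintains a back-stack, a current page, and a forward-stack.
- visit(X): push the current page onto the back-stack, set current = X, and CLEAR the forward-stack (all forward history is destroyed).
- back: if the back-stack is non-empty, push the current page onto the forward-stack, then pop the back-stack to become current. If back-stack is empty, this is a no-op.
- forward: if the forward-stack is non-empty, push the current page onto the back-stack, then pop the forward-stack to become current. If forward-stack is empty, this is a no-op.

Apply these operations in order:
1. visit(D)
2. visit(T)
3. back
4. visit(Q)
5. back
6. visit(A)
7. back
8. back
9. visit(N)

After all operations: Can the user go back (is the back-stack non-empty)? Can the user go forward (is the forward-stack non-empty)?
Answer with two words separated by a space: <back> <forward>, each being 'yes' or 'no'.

After 1 (visit(D)): cur=D back=1 fwd=0
After 2 (visit(T)): cur=T back=2 fwd=0
After 3 (back): cur=D back=1 fwd=1
After 4 (visit(Q)): cur=Q back=2 fwd=0
After 5 (back): cur=D back=1 fwd=1
After 6 (visit(A)): cur=A back=2 fwd=0
After 7 (back): cur=D back=1 fwd=1
After 8 (back): cur=HOME back=0 fwd=2
After 9 (visit(N)): cur=N back=1 fwd=0

Answer: yes no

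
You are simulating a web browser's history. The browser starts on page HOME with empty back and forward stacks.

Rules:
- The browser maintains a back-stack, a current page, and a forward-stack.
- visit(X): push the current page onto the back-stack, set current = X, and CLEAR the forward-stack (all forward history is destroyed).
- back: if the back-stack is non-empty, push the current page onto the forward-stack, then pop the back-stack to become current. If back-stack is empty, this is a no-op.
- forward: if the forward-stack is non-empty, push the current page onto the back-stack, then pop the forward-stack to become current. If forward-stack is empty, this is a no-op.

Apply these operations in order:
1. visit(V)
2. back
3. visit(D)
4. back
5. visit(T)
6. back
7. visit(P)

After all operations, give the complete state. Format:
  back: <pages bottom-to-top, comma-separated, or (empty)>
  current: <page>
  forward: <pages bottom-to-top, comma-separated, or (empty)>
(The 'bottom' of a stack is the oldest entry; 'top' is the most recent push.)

Answer: back: HOME
current: P
forward: (empty)

Derivation:
After 1 (visit(V)): cur=V back=1 fwd=0
After 2 (back): cur=HOME back=0 fwd=1
After 3 (visit(D)): cur=D back=1 fwd=0
After 4 (back): cur=HOME back=0 fwd=1
After 5 (visit(T)): cur=T back=1 fwd=0
After 6 (back): cur=HOME back=0 fwd=1
After 7 (visit(P)): cur=P back=1 fwd=0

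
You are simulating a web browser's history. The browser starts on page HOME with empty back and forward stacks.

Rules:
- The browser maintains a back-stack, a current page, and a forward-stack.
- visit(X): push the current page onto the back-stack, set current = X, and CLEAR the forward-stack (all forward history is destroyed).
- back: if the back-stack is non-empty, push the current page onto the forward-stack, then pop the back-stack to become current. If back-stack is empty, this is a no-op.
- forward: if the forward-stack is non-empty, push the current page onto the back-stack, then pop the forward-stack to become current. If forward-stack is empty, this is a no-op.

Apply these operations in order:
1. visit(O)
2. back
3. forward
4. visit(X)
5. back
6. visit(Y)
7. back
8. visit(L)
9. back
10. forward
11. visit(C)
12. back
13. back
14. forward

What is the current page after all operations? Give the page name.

Answer: L

Derivation:
After 1 (visit(O)): cur=O back=1 fwd=0
After 2 (back): cur=HOME back=0 fwd=1
After 3 (forward): cur=O back=1 fwd=0
After 4 (visit(X)): cur=X back=2 fwd=0
After 5 (back): cur=O back=1 fwd=1
After 6 (visit(Y)): cur=Y back=2 fwd=0
After 7 (back): cur=O back=1 fwd=1
After 8 (visit(L)): cur=L back=2 fwd=0
After 9 (back): cur=O back=1 fwd=1
After 10 (forward): cur=L back=2 fwd=0
After 11 (visit(C)): cur=C back=3 fwd=0
After 12 (back): cur=L back=2 fwd=1
After 13 (back): cur=O back=1 fwd=2
After 14 (forward): cur=L back=2 fwd=1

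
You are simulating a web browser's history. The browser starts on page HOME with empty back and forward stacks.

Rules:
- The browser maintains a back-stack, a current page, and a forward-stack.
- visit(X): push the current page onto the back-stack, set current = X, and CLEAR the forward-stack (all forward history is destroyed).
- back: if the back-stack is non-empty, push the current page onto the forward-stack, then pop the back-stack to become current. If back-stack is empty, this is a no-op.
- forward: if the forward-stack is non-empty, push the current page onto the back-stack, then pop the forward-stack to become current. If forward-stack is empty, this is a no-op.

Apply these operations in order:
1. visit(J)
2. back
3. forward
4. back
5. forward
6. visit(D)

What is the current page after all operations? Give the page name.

Answer: D

Derivation:
After 1 (visit(J)): cur=J back=1 fwd=0
After 2 (back): cur=HOME back=0 fwd=1
After 3 (forward): cur=J back=1 fwd=0
After 4 (back): cur=HOME back=0 fwd=1
After 5 (forward): cur=J back=1 fwd=0
After 6 (visit(D)): cur=D back=2 fwd=0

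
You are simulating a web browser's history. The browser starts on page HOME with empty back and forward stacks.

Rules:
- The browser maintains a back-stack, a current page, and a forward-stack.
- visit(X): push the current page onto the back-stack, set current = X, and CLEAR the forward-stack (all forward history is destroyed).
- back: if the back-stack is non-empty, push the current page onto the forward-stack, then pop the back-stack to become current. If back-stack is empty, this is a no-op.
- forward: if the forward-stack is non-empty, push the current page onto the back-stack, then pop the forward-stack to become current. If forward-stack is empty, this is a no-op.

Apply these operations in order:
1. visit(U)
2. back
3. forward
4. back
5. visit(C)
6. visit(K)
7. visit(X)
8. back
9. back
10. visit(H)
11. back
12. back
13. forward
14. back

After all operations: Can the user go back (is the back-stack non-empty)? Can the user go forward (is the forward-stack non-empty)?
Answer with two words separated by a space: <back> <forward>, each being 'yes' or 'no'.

Answer: no yes

Derivation:
After 1 (visit(U)): cur=U back=1 fwd=0
After 2 (back): cur=HOME back=0 fwd=1
After 3 (forward): cur=U back=1 fwd=0
After 4 (back): cur=HOME back=0 fwd=1
After 5 (visit(C)): cur=C back=1 fwd=0
After 6 (visit(K)): cur=K back=2 fwd=0
After 7 (visit(X)): cur=X back=3 fwd=0
After 8 (back): cur=K back=2 fwd=1
After 9 (back): cur=C back=1 fwd=2
After 10 (visit(H)): cur=H back=2 fwd=0
After 11 (back): cur=C back=1 fwd=1
After 12 (back): cur=HOME back=0 fwd=2
After 13 (forward): cur=C back=1 fwd=1
After 14 (back): cur=HOME back=0 fwd=2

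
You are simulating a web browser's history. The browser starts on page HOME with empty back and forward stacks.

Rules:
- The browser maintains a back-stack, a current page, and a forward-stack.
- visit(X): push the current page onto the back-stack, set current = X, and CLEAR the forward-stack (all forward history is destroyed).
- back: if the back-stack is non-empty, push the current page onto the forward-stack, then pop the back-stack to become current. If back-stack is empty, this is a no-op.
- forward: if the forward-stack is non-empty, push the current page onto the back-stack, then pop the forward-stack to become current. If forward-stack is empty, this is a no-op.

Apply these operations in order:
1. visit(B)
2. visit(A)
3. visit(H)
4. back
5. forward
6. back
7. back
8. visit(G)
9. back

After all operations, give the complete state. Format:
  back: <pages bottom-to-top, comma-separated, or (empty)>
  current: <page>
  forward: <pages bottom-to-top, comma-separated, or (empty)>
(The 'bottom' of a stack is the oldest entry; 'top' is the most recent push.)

Answer: back: HOME
current: B
forward: G

Derivation:
After 1 (visit(B)): cur=B back=1 fwd=0
After 2 (visit(A)): cur=A back=2 fwd=0
After 3 (visit(H)): cur=H back=3 fwd=0
After 4 (back): cur=A back=2 fwd=1
After 5 (forward): cur=H back=3 fwd=0
After 6 (back): cur=A back=2 fwd=1
After 7 (back): cur=B back=1 fwd=2
After 8 (visit(G)): cur=G back=2 fwd=0
After 9 (back): cur=B back=1 fwd=1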